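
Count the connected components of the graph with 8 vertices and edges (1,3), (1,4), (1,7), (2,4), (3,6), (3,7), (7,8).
2 (components: {1, 2, 3, 4, 6, 7, 8}, {5})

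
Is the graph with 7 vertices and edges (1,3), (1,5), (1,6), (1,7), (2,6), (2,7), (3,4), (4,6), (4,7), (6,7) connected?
Yes (BFS from 1 visits [1, 3, 5, 6, 7, 4, 2] — all 7 vertices reached)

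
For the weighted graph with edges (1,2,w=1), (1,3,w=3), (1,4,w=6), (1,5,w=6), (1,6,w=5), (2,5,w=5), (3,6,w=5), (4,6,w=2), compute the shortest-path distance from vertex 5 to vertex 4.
12 (path: 5 -> 1 -> 4; weights 6 + 6 = 12)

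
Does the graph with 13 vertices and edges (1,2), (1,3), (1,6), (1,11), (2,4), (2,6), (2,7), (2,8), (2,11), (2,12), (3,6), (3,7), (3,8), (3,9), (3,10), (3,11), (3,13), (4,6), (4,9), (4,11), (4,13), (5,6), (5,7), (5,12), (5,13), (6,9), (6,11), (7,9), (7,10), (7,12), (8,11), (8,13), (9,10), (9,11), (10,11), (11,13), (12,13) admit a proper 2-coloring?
No (odd cycle of length 3: 11 -> 1 -> 2 -> 11)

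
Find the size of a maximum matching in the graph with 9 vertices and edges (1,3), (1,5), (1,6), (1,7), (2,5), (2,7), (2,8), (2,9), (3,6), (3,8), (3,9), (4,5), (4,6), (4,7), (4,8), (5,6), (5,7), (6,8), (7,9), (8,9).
4 (matching: (1,6), (2,7), (4,5), (8,9); upper bound floor(n/2) = floor(9/2) = 4)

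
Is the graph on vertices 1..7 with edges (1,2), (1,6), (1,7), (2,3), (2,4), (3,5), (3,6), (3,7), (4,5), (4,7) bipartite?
Yes. Partition: {1, 3, 4}, {2, 5, 6, 7}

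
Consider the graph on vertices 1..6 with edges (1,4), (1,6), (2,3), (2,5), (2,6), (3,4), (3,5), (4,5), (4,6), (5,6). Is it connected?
Yes (BFS from 1 visits [1, 4, 6, 3, 5, 2] — all 6 vertices reached)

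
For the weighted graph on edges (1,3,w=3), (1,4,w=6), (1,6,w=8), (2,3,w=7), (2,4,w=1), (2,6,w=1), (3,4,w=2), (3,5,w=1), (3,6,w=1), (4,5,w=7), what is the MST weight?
7 (MST edges: (1,3,w=3), (2,4,w=1), (2,6,w=1), (3,5,w=1), (3,6,w=1); sum of weights 3 + 1 + 1 + 1 + 1 = 7)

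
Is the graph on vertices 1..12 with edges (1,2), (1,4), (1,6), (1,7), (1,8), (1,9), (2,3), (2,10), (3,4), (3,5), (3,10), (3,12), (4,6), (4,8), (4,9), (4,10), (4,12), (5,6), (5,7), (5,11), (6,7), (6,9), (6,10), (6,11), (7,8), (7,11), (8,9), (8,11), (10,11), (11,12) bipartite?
No (odd cycle of length 3: 6 -> 1 -> 7 -> 6)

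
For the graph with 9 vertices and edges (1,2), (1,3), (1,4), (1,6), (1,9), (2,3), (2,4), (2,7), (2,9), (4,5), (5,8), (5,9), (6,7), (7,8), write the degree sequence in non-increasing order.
[5, 5, 3, 3, 3, 3, 2, 2, 2] (degrees: deg(1)=5, deg(2)=5, deg(3)=2, deg(4)=3, deg(5)=3, deg(6)=2, deg(7)=3, deg(8)=2, deg(9)=3)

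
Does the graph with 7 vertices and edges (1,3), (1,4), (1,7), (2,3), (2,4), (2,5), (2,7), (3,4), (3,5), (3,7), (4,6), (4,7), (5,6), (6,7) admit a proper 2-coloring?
No (odd cycle of length 3: 3 -> 1 -> 4 -> 3)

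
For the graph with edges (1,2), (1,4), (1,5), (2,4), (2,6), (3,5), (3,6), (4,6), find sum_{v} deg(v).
16 (handshake: sum of degrees = 2|E| = 2 x 8 = 16)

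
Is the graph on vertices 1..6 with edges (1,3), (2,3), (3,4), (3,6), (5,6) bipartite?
Yes. Partition: {1, 2, 4, 6}, {3, 5}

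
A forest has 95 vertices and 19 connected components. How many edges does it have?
76 (Each of the 19 component trees on V_i vertices has V_i - 1 edges; summing gives V - C = 95 - 19 = 76)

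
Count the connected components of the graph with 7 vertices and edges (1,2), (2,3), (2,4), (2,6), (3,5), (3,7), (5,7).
1 (components: {1, 2, 3, 4, 5, 6, 7})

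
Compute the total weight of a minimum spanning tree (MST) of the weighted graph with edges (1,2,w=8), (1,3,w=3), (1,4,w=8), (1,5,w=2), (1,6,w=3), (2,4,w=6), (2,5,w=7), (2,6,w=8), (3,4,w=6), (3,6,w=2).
19 (MST edges: (1,5,w=2), (1,6,w=3), (2,4,w=6), (3,4,w=6), (3,6,w=2); sum of weights 2 + 3 + 6 + 6 + 2 = 19)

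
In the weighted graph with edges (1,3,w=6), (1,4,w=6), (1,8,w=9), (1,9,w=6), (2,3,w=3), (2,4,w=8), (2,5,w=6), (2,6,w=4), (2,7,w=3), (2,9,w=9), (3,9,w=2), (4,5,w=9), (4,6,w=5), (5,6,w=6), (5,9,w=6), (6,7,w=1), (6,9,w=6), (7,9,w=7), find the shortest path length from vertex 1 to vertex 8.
9 (path: 1 -> 8; weights 9 = 9)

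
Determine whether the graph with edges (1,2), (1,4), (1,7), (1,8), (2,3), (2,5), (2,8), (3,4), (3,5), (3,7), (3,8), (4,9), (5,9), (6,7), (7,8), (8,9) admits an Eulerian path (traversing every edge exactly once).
No (6 vertices have odd degree: {3, 4, 5, 6, 8, 9}; Eulerian path requires 0 or 2)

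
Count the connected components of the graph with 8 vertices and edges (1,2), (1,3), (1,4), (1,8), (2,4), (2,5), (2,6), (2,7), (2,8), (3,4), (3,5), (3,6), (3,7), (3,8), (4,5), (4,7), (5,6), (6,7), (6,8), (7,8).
1 (components: {1, 2, 3, 4, 5, 6, 7, 8})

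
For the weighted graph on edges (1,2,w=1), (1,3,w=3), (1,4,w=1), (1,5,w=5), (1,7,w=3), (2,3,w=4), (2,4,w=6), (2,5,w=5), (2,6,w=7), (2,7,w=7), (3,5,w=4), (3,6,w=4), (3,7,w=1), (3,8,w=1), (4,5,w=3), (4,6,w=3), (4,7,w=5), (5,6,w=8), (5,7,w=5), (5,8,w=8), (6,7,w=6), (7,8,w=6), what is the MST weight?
13 (MST edges: (1,2,w=1), (1,3,w=3), (1,4,w=1), (3,7,w=1), (3,8,w=1), (4,5,w=3), (4,6,w=3); sum of weights 1 + 3 + 1 + 1 + 1 + 3 + 3 = 13)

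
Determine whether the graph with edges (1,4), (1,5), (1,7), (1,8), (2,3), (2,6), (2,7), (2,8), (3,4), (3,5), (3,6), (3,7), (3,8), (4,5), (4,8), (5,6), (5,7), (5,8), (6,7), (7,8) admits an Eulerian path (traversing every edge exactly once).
Yes — and in fact it has an Eulerian circuit (the graph is connected and all 8 vertices have even degree)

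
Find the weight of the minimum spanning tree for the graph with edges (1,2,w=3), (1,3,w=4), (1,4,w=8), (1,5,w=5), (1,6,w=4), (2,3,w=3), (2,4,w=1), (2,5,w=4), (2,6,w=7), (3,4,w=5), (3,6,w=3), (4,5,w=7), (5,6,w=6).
14 (MST edges: (1,2,w=3), (2,3,w=3), (2,4,w=1), (2,5,w=4), (3,6,w=3); sum of weights 3 + 3 + 1 + 4 + 3 = 14)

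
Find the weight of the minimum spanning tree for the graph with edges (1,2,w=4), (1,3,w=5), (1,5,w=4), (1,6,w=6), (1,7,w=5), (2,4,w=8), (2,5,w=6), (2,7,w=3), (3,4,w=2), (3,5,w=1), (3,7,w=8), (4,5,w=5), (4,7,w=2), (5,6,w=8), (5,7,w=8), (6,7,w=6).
18 (MST edges: (1,5,w=4), (1,6,w=6), (2,7,w=3), (3,4,w=2), (3,5,w=1), (4,7,w=2); sum of weights 4 + 6 + 3 + 2 + 1 + 2 = 18)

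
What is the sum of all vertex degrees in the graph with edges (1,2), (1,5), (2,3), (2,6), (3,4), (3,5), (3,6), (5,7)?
16 (handshake: sum of degrees = 2|E| = 2 x 8 = 16)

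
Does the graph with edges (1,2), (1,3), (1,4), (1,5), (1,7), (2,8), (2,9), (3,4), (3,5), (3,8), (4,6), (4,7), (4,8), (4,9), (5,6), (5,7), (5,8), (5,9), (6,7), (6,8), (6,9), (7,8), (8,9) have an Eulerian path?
No (6 vertices have odd degree: {1, 2, 6, 7, 8, 9}; Eulerian path requires 0 or 2)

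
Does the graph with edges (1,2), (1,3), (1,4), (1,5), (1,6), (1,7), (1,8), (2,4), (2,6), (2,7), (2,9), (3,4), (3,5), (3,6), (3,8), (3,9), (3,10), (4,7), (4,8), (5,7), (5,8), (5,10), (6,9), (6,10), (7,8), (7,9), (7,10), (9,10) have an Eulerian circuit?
No (10 vertices have odd degree: {1, 2, 3, 4, 5, 6, 7, 8, 9, 10}; Eulerian circuit requires 0)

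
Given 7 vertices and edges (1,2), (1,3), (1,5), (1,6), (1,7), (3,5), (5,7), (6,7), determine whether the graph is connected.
No, it has 2 components: {1, 2, 3, 5, 6, 7}, {4}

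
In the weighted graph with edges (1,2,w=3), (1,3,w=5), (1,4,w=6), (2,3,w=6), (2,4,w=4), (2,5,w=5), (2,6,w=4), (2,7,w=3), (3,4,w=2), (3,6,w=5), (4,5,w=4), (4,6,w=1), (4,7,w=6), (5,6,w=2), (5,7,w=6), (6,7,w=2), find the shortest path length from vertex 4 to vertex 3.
2 (path: 4 -> 3; weights 2 = 2)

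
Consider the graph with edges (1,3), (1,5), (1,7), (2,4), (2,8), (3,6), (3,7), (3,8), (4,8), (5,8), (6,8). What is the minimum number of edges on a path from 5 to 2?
2 (path: 5 -> 8 -> 2, 2 edges)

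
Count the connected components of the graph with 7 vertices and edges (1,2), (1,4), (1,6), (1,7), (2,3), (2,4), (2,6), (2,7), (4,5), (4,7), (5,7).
1 (components: {1, 2, 3, 4, 5, 6, 7})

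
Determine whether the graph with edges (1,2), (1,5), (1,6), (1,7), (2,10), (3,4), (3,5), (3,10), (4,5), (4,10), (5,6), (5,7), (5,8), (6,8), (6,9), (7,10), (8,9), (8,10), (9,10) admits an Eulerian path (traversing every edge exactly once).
No (4 vertices have odd degree: {3, 4, 7, 9}; Eulerian path requires 0 or 2)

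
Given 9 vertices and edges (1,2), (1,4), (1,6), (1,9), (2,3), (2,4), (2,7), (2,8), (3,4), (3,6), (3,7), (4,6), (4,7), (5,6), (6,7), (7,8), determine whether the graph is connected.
Yes (BFS from 1 visits [1, 2, 4, 6, 9, 3, 7, 8, 5] — all 9 vertices reached)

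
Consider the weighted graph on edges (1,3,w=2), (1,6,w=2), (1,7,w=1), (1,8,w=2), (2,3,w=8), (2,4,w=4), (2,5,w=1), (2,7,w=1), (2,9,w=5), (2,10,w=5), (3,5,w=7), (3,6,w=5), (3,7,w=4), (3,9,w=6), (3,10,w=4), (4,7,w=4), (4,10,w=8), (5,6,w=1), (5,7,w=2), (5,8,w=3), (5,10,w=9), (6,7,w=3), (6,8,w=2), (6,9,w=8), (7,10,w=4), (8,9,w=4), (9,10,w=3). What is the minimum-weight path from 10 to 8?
7 (path: 10 -> 9 -> 8; weights 3 + 4 = 7)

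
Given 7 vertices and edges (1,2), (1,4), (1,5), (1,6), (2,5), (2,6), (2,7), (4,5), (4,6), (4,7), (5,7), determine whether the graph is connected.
No, it has 2 components: {1, 2, 4, 5, 6, 7}, {3}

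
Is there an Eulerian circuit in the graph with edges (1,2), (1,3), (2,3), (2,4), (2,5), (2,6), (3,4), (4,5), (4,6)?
No (2 vertices have odd degree: {2, 3}; Eulerian circuit requires 0)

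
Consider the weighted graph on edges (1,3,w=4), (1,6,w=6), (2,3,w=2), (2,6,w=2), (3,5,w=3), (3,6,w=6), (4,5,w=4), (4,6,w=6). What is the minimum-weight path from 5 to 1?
7 (path: 5 -> 3 -> 1; weights 3 + 4 = 7)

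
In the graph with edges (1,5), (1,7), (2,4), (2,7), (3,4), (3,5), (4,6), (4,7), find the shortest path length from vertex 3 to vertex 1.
2 (path: 3 -> 5 -> 1, 2 edges)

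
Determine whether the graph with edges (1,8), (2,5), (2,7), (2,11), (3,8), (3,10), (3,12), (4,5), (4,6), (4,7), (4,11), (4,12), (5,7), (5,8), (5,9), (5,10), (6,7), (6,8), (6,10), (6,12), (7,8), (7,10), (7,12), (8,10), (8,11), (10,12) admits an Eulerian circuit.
No (10 vertices have odd degree: {1, 2, 3, 4, 6, 7, 8, 9, 11, 12}; Eulerian circuit requires 0)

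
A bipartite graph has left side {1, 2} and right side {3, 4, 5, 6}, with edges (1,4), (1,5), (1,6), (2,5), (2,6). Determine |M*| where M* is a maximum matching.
2 (matching: (1,6), (2,5); upper bound min(|L|,|R|) = min(2,4) = 2)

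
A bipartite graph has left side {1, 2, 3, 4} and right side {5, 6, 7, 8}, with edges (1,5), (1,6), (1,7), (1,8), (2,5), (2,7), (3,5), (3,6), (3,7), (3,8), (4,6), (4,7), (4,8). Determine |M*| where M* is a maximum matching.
4 (matching: (1,8), (2,7), (3,5), (4,6); upper bound min(|L|,|R|) = min(4,4) = 4)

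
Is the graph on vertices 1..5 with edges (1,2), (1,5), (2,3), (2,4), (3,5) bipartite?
Yes. Partition: {1, 3, 4}, {2, 5}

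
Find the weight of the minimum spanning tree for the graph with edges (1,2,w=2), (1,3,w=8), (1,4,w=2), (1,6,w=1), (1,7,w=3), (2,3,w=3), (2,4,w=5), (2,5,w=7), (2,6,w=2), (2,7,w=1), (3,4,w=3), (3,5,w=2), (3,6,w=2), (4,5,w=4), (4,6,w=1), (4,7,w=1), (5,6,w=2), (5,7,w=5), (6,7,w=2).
8 (MST edges: (1,6,w=1), (2,7,w=1), (3,5,w=2), (3,6,w=2), (4,6,w=1), (4,7,w=1); sum of weights 1 + 1 + 2 + 2 + 1 + 1 = 8)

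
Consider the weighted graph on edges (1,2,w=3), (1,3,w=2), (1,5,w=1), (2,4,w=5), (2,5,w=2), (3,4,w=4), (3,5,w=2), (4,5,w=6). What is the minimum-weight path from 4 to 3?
4 (path: 4 -> 3; weights 4 = 4)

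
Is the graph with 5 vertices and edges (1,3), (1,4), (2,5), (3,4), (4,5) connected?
Yes (BFS from 1 visits [1, 3, 4, 5, 2] — all 5 vertices reached)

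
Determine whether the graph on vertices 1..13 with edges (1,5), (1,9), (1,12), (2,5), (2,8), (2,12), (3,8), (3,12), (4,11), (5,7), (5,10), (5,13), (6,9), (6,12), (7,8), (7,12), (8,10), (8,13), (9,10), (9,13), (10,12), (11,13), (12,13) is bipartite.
Yes. Partition: {1, 2, 3, 4, 6, 7, 10, 13}, {5, 8, 9, 11, 12}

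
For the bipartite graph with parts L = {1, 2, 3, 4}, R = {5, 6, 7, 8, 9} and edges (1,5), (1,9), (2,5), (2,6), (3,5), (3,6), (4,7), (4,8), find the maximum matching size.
4 (matching: (1,9), (2,6), (3,5), (4,8); upper bound min(|L|,|R|) = min(4,5) = 4)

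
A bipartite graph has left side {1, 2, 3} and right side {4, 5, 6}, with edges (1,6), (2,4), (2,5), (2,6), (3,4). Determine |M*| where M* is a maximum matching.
3 (matching: (1,6), (2,5), (3,4); upper bound min(|L|,|R|) = min(3,3) = 3)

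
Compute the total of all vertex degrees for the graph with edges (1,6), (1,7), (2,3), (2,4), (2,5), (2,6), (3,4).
14 (handshake: sum of degrees = 2|E| = 2 x 7 = 14)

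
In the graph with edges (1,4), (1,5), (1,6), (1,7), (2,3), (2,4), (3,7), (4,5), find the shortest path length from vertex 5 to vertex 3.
3 (path: 5 -> 1 -> 7 -> 3, 3 edges)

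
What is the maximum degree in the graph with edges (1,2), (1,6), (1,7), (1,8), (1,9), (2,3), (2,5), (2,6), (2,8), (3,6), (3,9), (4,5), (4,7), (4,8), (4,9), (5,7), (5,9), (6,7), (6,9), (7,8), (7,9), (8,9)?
7 (attained at vertex 9)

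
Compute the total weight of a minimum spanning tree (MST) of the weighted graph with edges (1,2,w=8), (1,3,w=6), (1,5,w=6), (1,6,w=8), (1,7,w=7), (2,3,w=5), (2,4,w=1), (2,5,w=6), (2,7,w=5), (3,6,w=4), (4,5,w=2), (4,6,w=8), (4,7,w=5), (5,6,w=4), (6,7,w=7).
22 (MST edges: (1,3,w=6), (2,4,w=1), (2,7,w=5), (3,6,w=4), (4,5,w=2), (5,6,w=4); sum of weights 6 + 1 + 5 + 4 + 2 + 4 = 22)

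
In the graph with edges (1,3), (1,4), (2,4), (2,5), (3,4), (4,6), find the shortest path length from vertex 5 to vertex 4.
2 (path: 5 -> 2 -> 4, 2 edges)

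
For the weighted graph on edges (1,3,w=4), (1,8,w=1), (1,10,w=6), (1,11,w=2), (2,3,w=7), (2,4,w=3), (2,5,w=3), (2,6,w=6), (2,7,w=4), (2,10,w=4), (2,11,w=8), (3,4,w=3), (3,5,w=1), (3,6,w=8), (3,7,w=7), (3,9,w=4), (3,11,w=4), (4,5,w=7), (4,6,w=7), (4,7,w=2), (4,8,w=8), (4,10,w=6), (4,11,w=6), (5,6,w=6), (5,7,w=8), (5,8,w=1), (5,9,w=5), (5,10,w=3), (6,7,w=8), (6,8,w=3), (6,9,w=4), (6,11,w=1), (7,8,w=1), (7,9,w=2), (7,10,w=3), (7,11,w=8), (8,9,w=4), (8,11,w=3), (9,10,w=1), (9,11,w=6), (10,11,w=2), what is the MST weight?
15 (MST edges: (1,8,w=1), (1,11,w=2), (2,5,w=3), (3,5,w=1), (4,7,w=2), (5,8,w=1), (6,11,w=1), (7,8,w=1), (7,9,w=2), (9,10,w=1); sum of weights 1 + 2 + 3 + 1 + 2 + 1 + 1 + 1 + 2 + 1 = 15)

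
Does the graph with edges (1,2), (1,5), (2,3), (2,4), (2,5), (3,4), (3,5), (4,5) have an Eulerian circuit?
No (2 vertices have odd degree: {3, 4}; Eulerian circuit requires 0)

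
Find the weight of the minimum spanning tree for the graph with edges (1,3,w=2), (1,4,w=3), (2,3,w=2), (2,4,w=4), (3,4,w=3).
7 (MST edges: (1,3,w=2), (1,4,w=3), (2,3,w=2); sum of weights 2 + 3 + 2 = 7)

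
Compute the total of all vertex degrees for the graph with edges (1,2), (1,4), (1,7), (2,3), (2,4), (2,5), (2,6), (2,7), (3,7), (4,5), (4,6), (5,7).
24 (handshake: sum of degrees = 2|E| = 2 x 12 = 24)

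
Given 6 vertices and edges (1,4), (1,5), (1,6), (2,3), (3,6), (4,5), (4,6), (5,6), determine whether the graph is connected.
Yes (BFS from 1 visits [1, 4, 5, 6, 3, 2] — all 6 vertices reached)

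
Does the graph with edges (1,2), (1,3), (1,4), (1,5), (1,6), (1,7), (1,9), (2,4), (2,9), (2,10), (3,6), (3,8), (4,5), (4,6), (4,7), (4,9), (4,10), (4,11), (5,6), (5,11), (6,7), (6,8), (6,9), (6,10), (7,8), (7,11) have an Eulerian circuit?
No (6 vertices have odd degree: {1, 3, 7, 8, 10, 11}; Eulerian circuit requires 0)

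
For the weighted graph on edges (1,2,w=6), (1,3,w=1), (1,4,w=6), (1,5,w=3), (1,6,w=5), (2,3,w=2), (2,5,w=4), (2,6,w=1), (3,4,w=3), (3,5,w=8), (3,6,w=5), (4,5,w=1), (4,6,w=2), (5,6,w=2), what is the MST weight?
7 (MST edges: (1,3,w=1), (2,3,w=2), (2,6,w=1), (4,5,w=1), (4,6,w=2); sum of weights 1 + 2 + 1 + 1 + 2 = 7)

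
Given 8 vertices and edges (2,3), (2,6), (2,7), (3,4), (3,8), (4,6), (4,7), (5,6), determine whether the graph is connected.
No, it has 2 components: {1}, {2, 3, 4, 5, 6, 7, 8}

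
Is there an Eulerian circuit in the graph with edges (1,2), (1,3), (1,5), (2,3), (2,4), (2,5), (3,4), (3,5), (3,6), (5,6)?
No (2 vertices have odd degree: {1, 3}; Eulerian circuit requires 0)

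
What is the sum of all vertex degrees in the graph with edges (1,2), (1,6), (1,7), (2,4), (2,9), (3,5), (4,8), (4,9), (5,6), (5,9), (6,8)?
22 (handshake: sum of degrees = 2|E| = 2 x 11 = 22)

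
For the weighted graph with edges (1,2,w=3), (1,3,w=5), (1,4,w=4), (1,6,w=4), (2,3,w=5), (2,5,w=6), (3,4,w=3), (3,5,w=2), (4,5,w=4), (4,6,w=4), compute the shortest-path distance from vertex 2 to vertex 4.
7 (path: 2 -> 1 -> 4; weights 3 + 4 = 7)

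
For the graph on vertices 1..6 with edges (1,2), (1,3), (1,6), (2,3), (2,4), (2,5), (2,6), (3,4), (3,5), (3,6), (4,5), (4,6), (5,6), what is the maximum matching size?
3 (matching: (1,3), (2,5), (4,6); upper bound floor(n/2) = floor(6/2) = 3)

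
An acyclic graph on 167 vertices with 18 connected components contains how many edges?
149 (Each of the 18 component trees on V_i vertices has V_i - 1 edges; summing gives V - C = 167 - 18 = 149)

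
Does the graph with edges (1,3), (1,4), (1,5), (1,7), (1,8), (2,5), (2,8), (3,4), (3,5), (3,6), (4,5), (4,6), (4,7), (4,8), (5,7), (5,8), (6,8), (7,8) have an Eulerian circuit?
No (2 vertices have odd degree: {1, 6}; Eulerian circuit requires 0)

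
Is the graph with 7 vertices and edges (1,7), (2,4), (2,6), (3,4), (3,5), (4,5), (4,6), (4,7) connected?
Yes (BFS from 1 visits [1, 7, 4, 2, 3, 5, 6] — all 7 vertices reached)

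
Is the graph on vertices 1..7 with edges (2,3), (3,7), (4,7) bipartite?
Yes. Partition: {1, 2, 5, 6, 7}, {3, 4}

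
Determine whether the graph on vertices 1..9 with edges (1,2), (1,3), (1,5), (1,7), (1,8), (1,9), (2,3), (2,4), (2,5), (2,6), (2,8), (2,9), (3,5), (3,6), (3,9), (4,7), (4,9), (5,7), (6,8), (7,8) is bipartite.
No (odd cycle of length 3: 5 -> 1 -> 2 -> 5)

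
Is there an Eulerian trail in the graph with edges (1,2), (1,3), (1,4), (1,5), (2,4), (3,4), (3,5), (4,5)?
Yes (the graph is connected and exactly 2 vertices have odd degree: {3, 5}; any Eulerian path must start and end at those)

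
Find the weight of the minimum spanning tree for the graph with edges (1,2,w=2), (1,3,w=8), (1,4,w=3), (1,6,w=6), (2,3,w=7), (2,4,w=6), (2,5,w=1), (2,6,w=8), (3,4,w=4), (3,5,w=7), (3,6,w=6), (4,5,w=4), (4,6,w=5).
15 (MST edges: (1,2,w=2), (1,4,w=3), (2,5,w=1), (3,4,w=4), (4,6,w=5); sum of weights 2 + 3 + 1 + 4 + 5 = 15)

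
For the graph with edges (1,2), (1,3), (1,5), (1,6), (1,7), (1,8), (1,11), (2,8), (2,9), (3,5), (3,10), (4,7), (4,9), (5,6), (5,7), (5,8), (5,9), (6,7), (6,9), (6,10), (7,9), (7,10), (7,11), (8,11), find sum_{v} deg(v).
48 (handshake: sum of degrees = 2|E| = 2 x 24 = 48)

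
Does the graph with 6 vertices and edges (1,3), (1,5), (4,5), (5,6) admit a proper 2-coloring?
Yes. Partition: {1, 2, 4, 6}, {3, 5}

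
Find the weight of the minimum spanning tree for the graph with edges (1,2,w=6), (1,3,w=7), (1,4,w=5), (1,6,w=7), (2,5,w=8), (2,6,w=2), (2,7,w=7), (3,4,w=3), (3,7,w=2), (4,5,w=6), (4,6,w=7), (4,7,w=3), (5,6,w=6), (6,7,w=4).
22 (MST edges: (1,4,w=5), (2,6,w=2), (3,4,w=3), (3,7,w=2), (4,5,w=6), (6,7,w=4); sum of weights 5 + 2 + 3 + 2 + 6 + 4 = 22)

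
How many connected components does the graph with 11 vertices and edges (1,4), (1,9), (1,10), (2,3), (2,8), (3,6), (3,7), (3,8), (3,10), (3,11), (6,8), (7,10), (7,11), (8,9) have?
2 (components: {1, 2, 3, 4, 6, 7, 8, 9, 10, 11}, {5})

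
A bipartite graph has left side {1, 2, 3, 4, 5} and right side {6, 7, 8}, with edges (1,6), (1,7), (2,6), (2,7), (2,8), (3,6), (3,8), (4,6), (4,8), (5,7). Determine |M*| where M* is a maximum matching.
3 (matching: (1,7), (2,8), (3,6); upper bound min(|L|,|R|) = min(5,3) = 3)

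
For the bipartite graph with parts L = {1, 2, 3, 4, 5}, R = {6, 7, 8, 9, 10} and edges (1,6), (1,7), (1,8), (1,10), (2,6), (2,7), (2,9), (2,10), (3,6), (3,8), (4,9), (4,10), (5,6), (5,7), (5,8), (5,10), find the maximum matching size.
5 (matching: (1,10), (2,6), (3,8), (4,9), (5,7); upper bound min(|L|,|R|) = min(5,5) = 5)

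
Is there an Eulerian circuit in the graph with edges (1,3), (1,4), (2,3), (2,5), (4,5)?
Yes (the graph is connected and all 5 vertices have even degree)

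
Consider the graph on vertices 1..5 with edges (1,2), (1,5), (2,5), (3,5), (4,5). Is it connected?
Yes (BFS from 1 visits [1, 2, 5, 3, 4] — all 5 vertices reached)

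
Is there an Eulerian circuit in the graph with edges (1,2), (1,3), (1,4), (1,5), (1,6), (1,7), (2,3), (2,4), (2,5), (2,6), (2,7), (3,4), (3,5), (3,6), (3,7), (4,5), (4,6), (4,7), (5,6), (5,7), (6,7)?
Yes (the graph is connected and all 7 vertices have even degree)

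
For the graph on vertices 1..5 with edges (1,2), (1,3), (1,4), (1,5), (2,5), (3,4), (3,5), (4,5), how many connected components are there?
1 (components: {1, 2, 3, 4, 5})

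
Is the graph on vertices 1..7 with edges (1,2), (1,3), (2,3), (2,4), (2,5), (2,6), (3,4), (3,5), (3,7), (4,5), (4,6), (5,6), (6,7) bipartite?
No (odd cycle of length 3: 2 -> 1 -> 3 -> 2)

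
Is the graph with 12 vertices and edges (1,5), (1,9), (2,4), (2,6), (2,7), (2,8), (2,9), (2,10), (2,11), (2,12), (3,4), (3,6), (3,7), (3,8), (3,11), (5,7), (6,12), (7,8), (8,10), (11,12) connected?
Yes (BFS from 1 visits [1, 5, 9, 7, 2, 3, 8, 4, 6, 10, 11, 12] — all 12 vertices reached)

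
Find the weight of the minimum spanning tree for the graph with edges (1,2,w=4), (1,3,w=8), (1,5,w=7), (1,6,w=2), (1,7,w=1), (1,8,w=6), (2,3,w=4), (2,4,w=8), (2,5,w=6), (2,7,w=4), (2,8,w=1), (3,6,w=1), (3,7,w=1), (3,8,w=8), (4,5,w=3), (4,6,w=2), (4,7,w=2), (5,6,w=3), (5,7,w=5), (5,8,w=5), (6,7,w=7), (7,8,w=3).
12 (MST edges: (1,7,w=1), (2,8,w=1), (3,6,w=1), (3,7,w=1), (4,5,w=3), (4,7,w=2), (7,8,w=3); sum of weights 1 + 1 + 1 + 1 + 3 + 2 + 3 = 12)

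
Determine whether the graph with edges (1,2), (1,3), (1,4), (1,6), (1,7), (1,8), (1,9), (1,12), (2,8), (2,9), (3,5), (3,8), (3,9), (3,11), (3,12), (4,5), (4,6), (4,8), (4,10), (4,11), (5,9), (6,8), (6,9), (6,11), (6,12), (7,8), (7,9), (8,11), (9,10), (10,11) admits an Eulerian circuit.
No (8 vertices have odd degree: {2, 5, 7, 8, 9, 10, 11, 12}; Eulerian circuit requires 0)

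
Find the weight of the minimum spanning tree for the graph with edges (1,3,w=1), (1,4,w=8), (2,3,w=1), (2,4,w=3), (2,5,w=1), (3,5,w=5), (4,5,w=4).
6 (MST edges: (1,3,w=1), (2,3,w=1), (2,4,w=3), (2,5,w=1); sum of weights 1 + 1 + 3 + 1 = 6)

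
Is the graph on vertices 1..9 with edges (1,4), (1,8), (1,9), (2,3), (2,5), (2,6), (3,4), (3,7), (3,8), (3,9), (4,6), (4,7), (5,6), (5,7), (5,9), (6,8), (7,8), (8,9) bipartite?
No (odd cycle of length 3: 8 -> 1 -> 9 -> 8)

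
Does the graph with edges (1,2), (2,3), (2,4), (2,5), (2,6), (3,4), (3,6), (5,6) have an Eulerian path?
No (4 vertices have odd degree: {1, 2, 3, 6}; Eulerian path requires 0 or 2)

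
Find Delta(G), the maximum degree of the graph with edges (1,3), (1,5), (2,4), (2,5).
2 (attained at vertices 1, 2, 5)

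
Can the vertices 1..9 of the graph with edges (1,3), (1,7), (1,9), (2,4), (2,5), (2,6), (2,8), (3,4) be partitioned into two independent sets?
Yes. Partition: {1, 4, 5, 6, 8}, {2, 3, 7, 9}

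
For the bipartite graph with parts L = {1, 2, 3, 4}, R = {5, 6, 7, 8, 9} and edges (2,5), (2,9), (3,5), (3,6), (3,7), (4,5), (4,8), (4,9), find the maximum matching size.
3 (matching: (2,9), (3,7), (4,8); upper bound min(|L|,|R|) = min(4,5) = 4)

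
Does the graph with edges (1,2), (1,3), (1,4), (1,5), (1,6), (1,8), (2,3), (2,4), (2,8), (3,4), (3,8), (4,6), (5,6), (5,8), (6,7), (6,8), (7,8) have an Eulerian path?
Yes (the graph is connected and exactly 2 vertices have odd degree: {5, 6}; any Eulerian path must start and end at those)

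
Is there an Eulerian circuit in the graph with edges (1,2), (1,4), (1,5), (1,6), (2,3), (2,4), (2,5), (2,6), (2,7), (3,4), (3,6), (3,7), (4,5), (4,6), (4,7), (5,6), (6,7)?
Yes (the graph is connected and all 7 vertices have even degree)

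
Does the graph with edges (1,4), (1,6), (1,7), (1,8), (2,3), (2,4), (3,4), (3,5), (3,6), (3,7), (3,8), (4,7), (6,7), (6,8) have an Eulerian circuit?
No (2 vertices have odd degree: {5, 8}; Eulerian circuit requires 0)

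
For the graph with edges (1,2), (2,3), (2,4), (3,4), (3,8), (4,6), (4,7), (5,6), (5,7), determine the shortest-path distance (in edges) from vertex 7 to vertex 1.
3 (path: 7 -> 4 -> 2 -> 1, 3 edges)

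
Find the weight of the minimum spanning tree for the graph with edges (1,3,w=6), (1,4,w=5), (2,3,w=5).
16 (MST edges: (1,3,w=6), (1,4,w=5), (2,3,w=5); sum of weights 6 + 5 + 5 = 16)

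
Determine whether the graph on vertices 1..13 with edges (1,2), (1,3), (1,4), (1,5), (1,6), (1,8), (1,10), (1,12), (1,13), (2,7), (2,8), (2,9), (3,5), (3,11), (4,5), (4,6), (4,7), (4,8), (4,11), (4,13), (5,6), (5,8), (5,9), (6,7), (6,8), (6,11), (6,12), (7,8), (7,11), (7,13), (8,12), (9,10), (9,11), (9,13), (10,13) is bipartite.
No (odd cycle of length 3: 6 -> 1 -> 4 -> 6)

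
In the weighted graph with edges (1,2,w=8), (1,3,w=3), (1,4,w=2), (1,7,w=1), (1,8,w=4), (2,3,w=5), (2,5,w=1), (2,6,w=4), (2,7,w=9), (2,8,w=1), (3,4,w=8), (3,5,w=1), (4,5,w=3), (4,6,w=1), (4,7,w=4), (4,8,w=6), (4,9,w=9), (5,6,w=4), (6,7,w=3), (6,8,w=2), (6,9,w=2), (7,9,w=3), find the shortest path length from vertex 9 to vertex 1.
4 (path: 9 -> 7 -> 1; weights 3 + 1 = 4)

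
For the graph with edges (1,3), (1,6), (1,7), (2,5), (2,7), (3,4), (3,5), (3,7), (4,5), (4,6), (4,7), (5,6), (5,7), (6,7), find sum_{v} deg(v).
28 (handshake: sum of degrees = 2|E| = 2 x 14 = 28)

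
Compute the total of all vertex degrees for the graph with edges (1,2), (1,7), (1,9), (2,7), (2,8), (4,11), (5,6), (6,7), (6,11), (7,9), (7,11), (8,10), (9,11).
26 (handshake: sum of degrees = 2|E| = 2 x 13 = 26)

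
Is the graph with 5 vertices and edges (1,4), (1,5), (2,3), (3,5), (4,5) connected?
Yes (BFS from 1 visits [1, 4, 5, 3, 2] — all 5 vertices reached)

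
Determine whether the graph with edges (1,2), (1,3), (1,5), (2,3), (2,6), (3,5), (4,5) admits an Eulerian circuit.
No (6 vertices have odd degree: {1, 2, 3, 4, 5, 6}; Eulerian circuit requires 0)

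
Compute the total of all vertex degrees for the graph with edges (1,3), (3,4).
4 (handshake: sum of degrees = 2|E| = 2 x 2 = 4)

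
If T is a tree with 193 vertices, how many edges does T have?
192 (A tree on V vertices has V - 1 edges, so 193 - 1 = 192)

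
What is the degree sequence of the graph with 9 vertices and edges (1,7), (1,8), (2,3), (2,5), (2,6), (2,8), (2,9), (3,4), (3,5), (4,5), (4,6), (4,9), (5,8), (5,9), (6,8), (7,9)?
[5, 5, 4, 4, 4, 3, 3, 2, 2] (degrees: deg(1)=2, deg(2)=5, deg(3)=3, deg(4)=4, deg(5)=5, deg(6)=3, deg(7)=2, deg(8)=4, deg(9)=4)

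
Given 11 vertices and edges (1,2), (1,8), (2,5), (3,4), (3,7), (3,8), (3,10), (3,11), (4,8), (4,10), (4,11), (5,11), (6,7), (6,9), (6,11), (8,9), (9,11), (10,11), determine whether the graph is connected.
Yes (BFS from 1 visits [1, 2, 8, 5, 3, 4, 9, 11, 7, 10, 6] — all 11 vertices reached)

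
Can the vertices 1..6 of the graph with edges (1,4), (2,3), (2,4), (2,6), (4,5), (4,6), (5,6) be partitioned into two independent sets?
No (odd cycle of length 3: 2 -> 4 -> 6 -> 2)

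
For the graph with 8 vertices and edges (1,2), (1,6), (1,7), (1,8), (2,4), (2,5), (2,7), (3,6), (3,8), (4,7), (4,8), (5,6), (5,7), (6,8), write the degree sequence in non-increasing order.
[4, 4, 4, 4, 4, 3, 3, 2] (degrees: deg(1)=4, deg(2)=4, deg(3)=2, deg(4)=3, deg(5)=3, deg(6)=4, deg(7)=4, deg(8)=4)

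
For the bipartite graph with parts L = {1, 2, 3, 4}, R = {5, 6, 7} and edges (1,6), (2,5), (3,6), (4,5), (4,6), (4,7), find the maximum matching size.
3 (matching: (1,6), (2,5), (4,7); upper bound min(|L|,|R|) = min(4,3) = 3)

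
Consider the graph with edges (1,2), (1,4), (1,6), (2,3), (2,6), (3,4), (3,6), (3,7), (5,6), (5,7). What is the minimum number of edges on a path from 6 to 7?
2 (path: 6 -> 3 -> 7, 2 edges)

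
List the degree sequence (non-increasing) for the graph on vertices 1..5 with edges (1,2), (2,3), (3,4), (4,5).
[2, 2, 2, 1, 1] (degrees: deg(1)=1, deg(2)=2, deg(3)=2, deg(4)=2, deg(5)=1)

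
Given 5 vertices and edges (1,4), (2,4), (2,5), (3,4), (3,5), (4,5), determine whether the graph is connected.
Yes (BFS from 1 visits [1, 4, 2, 3, 5] — all 5 vertices reached)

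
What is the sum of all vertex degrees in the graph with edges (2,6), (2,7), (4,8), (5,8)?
8 (handshake: sum of degrees = 2|E| = 2 x 4 = 8)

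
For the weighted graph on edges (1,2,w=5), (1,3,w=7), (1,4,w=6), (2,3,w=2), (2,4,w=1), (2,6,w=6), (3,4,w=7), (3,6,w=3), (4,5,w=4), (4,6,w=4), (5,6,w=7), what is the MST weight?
15 (MST edges: (1,2,w=5), (2,3,w=2), (2,4,w=1), (3,6,w=3), (4,5,w=4); sum of weights 5 + 2 + 1 + 3 + 4 = 15)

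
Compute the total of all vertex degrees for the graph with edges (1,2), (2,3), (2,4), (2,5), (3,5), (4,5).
12 (handshake: sum of degrees = 2|E| = 2 x 6 = 12)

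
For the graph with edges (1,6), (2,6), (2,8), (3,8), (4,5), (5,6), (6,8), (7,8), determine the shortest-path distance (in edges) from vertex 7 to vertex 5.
3 (path: 7 -> 8 -> 6 -> 5, 3 edges)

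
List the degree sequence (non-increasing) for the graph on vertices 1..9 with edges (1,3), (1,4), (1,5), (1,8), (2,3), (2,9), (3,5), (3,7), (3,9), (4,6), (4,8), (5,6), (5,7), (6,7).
[5, 4, 4, 3, 3, 3, 2, 2, 2] (degrees: deg(1)=4, deg(2)=2, deg(3)=5, deg(4)=3, deg(5)=4, deg(6)=3, deg(7)=3, deg(8)=2, deg(9)=2)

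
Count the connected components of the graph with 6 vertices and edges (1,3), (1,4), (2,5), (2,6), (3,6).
1 (components: {1, 2, 3, 4, 5, 6})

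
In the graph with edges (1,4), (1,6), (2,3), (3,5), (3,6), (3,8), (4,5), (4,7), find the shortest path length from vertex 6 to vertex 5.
2 (path: 6 -> 3 -> 5, 2 edges)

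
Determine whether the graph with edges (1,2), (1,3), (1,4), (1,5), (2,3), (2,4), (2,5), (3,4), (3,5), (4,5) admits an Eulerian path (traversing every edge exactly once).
Yes — and in fact it has an Eulerian circuit (the graph is connected and all 5 vertices have even degree)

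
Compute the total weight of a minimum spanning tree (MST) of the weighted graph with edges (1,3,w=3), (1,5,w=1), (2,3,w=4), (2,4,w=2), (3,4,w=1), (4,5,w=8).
7 (MST edges: (1,3,w=3), (1,5,w=1), (2,4,w=2), (3,4,w=1); sum of weights 3 + 1 + 2 + 1 = 7)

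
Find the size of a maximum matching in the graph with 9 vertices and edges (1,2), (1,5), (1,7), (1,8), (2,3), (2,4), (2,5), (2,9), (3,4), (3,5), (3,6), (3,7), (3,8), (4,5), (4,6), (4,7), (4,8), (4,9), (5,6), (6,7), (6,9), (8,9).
4 (matching: (1,5), (3,7), (4,6), (8,9); upper bound floor(n/2) = floor(9/2) = 4)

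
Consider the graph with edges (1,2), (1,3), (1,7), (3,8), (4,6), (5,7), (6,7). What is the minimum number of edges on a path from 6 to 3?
3 (path: 6 -> 7 -> 1 -> 3, 3 edges)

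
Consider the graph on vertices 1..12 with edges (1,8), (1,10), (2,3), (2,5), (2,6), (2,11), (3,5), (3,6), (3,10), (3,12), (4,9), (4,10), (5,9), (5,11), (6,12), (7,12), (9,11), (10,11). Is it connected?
Yes (BFS from 1 visits [1, 8, 10, 3, 4, 11, 2, 5, 6, 12, 9, 7] — all 12 vertices reached)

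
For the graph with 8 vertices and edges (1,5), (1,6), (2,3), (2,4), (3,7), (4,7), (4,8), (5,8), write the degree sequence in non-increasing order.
[3, 2, 2, 2, 2, 2, 2, 1] (degrees: deg(1)=2, deg(2)=2, deg(3)=2, deg(4)=3, deg(5)=2, deg(6)=1, deg(7)=2, deg(8)=2)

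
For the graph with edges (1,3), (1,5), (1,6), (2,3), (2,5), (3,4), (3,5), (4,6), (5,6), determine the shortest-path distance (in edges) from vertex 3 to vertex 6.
2 (path: 3 -> 5 -> 6, 2 edges)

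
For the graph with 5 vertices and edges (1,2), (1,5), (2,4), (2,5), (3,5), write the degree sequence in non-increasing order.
[3, 3, 2, 1, 1] (degrees: deg(1)=2, deg(2)=3, deg(3)=1, deg(4)=1, deg(5)=3)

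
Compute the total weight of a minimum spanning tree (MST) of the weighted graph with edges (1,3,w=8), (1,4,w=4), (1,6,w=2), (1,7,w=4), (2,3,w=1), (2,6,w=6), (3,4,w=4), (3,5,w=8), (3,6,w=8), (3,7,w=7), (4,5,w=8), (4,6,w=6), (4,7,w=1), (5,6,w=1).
13 (MST edges: (1,4,w=4), (1,6,w=2), (2,3,w=1), (3,4,w=4), (4,7,w=1), (5,6,w=1); sum of weights 4 + 2 + 1 + 4 + 1 + 1 = 13)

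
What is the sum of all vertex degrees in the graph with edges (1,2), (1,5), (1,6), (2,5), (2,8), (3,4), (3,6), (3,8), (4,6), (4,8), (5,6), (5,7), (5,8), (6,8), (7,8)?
30 (handshake: sum of degrees = 2|E| = 2 x 15 = 30)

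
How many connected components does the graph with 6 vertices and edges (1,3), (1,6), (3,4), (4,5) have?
2 (components: {1, 3, 4, 5, 6}, {2})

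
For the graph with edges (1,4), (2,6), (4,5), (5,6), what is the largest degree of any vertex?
2 (attained at vertices 4, 5, 6)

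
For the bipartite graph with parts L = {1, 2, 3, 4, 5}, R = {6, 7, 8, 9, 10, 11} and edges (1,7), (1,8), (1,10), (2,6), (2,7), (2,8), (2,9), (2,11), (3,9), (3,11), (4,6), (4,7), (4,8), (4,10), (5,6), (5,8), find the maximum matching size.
5 (matching: (1,10), (2,11), (3,9), (4,7), (5,8); upper bound min(|L|,|R|) = min(5,6) = 5)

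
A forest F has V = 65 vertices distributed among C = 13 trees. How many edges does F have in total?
52 (Each of the 13 component trees on V_i vertices has V_i - 1 edges; summing gives V - C = 65 - 13 = 52)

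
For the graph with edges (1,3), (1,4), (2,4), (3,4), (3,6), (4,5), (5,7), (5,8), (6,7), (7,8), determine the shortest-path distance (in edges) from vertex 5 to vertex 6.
2 (path: 5 -> 7 -> 6, 2 edges)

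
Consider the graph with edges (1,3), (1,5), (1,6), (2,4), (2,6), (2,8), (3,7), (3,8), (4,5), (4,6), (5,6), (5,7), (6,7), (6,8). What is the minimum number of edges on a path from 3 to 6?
2 (path: 3 -> 8 -> 6, 2 edges)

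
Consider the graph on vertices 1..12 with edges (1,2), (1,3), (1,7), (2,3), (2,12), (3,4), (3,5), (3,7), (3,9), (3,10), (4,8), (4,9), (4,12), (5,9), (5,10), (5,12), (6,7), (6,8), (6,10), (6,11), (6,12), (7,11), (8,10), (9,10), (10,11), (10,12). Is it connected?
Yes (BFS from 1 visits [1, 2, 3, 7, 12, 4, 5, 9, 10, 6, 11, 8] — all 12 vertices reached)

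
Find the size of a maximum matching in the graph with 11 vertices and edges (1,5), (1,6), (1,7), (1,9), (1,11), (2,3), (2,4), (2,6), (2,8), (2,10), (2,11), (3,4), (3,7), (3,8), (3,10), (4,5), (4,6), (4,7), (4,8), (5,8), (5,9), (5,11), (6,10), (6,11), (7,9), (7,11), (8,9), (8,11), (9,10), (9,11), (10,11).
5 (matching: (1,9), (2,10), (3,7), (4,6), (8,11); upper bound floor(n/2) = floor(11/2) = 5)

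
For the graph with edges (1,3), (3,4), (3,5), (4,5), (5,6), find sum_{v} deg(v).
10 (handshake: sum of degrees = 2|E| = 2 x 5 = 10)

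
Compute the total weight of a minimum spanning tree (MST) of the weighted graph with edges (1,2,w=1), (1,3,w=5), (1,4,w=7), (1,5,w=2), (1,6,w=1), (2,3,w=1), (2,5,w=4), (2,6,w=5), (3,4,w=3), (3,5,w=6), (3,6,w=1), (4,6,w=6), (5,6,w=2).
8 (MST edges: (1,2,w=1), (1,5,w=2), (1,6,w=1), (2,3,w=1), (3,4,w=3); sum of weights 1 + 2 + 1 + 1 + 3 = 8)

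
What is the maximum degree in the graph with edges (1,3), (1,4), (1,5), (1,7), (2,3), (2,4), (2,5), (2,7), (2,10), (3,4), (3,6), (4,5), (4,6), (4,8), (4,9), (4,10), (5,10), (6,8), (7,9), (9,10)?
8 (attained at vertex 4)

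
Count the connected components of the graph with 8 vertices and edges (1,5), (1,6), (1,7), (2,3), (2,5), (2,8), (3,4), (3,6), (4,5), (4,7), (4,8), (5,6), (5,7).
1 (components: {1, 2, 3, 4, 5, 6, 7, 8})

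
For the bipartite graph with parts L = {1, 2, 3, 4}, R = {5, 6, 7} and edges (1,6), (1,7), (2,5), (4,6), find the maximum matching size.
3 (matching: (1,7), (2,5), (4,6); upper bound min(|L|,|R|) = min(4,3) = 3)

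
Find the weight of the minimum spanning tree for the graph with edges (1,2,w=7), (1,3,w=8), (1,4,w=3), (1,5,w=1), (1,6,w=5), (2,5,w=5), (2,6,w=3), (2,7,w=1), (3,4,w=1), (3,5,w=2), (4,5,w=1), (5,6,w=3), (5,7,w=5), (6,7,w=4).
10 (MST edges: (1,5,w=1), (2,6,w=3), (2,7,w=1), (3,4,w=1), (4,5,w=1), (5,6,w=3); sum of weights 1 + 3 + 1 + 1 + 1 + 3 = 10)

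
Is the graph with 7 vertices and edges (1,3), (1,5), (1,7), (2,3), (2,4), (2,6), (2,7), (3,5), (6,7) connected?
Yes (BFS from 1 visits [1, 3, 5, 7, 2, 6, 4] — all 7 vertices reached)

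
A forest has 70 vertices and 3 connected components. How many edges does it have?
67 (Each of the 3 component trees on V_i vertices has V_i - 1 edges; summing gives V - C = 70 - 3 = 67)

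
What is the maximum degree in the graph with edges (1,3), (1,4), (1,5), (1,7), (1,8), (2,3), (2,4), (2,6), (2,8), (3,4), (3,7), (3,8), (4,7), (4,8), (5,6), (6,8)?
5 (attained at vertices 1, 3, 4, 8)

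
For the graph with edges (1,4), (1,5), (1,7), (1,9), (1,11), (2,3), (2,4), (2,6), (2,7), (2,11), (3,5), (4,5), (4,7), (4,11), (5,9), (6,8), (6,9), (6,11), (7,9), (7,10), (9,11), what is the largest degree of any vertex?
5 (attained at vertices 1, 2, 4, 7, 9, 11)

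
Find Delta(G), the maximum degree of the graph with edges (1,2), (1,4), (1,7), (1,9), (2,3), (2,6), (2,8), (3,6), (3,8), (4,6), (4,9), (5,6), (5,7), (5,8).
4 (attained at vertices 1, 2, 6)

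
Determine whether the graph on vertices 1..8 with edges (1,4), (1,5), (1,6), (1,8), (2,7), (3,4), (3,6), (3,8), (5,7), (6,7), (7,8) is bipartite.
Yes. Partition: {1, 3, 7}, {2, 4, 5, 6, 8}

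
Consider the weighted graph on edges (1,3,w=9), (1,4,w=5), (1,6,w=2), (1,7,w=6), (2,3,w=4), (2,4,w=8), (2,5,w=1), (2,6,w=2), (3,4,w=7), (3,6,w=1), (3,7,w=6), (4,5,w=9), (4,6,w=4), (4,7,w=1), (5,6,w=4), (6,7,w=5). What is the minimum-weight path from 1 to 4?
5 (path: 1 -> 4; weights 5 = 5)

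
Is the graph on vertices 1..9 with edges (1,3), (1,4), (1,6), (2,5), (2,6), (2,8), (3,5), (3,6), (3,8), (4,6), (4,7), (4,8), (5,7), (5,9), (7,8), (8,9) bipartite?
No (odd cycle of length 3: 6 -> 1 -> 3 -> 6)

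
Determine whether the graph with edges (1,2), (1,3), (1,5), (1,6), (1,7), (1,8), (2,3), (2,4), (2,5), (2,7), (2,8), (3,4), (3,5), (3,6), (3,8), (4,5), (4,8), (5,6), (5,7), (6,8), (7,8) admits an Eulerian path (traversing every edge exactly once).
Yes — and in fact it has an Eulerian circuit (the graph is connected and all 8 vertices have even degree)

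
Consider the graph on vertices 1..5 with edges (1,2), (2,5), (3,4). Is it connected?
No, it has 2 components: {1, 2, 5}, {3, 4}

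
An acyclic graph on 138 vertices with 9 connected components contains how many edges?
129 (Each of the 9 component trees on V_i vertices has V_i - 1 edges; summing gives V - C = 138 - 9 = 129)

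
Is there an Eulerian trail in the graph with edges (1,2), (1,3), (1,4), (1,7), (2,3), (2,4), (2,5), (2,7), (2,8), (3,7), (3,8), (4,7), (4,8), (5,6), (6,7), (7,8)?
Yes — and in fact it has an Eulerian circuit (the graph is connected and all 8 vertices have even degree)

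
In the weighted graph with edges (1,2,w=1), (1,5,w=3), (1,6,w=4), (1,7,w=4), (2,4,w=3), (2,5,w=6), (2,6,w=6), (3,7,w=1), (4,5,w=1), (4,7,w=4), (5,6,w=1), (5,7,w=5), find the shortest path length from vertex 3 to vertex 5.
6 (path: 3 -> 7 -> 5; weights 1 + 5 = 6)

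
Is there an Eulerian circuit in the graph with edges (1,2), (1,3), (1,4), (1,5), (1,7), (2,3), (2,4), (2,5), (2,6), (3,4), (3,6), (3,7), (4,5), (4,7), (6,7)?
No (6 vertices have odd degree: {1, 2, 3, 4, 5, 6}; Eulerian circuit requires 0)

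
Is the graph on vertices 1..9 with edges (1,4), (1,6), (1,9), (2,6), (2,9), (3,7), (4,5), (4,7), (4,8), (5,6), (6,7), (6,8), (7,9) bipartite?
Yes. Partition: {1, 2, 5, 7, 8}, {3, 4, 6, 9}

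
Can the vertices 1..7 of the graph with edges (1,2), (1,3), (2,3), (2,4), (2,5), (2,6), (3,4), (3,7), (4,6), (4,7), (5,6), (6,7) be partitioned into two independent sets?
No (odd cycle of length 3: 2 -> 1 -> 3 -> 2)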